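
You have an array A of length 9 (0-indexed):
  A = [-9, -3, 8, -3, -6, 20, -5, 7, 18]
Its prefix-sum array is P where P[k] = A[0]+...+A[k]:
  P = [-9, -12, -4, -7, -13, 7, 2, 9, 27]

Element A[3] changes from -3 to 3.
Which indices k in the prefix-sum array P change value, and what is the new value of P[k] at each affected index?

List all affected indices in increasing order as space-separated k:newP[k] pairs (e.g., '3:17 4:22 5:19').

Answer: 3:-1 4:-7 5:13 6:8 7:15 8:33

Derivation:
P[k] = A[0] + ... + A[k]
P[k] includes A[3] iff k >= 3
Affected indices: 3, 4, ..., 8; delta = 6
  P[3]: -7 + 6 = -1
  P[4]: -13 + 6 = -7
  P[5]: 7 + 6 = 13
  P[6]: 2 + 6 = 8
  P[7]: 9 + 6 = 15
  P[8]: 27 + 6 = 33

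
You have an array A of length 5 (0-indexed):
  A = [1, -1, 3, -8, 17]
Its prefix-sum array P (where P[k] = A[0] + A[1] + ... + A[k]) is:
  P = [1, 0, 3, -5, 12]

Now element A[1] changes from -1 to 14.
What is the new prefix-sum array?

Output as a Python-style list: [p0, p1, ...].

Change: A[1] -1 -> 14, delta = 15
P[k] for k < 1: unchanged (A[1] not included)
P[k] for k >= 1: shift by delta = 15
  P[0] = 1 + 0 = 1
  P[1] = 0 + 15 = 15
  P[2] = 3 + 15 = 18
  P[3] = -5 + 15 = 10
  P[4] = 12 + 15 = 27

Answer: [1, 15, 18, 10, 27]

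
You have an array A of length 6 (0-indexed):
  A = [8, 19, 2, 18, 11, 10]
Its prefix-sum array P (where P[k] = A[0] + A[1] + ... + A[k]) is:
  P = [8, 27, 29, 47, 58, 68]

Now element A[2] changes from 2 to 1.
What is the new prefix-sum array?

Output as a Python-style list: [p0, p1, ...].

Answer: [8, 27, 28, 46, 57, 67]

Derivation:
Change: A[2] 2 -> 1, delta = -1
P[k] for k < 2: unchanged (A[2] not included)
P[k] for k >= 2: shift by delta = -1
  P[0] = 8 + 0 = 8
  P[1] = 27 + 0 = 27
  P[2] = 29 + -1 = 28
  P[3] = 47 + -1 = 46
  P[4] = 58 + -1 = 57
  P[5] = 68 + -1 = 67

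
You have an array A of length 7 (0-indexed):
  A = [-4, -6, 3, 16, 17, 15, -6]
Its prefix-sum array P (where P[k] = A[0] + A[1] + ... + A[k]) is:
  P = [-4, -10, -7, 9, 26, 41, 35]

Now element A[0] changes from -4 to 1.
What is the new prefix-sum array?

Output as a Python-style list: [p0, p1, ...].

Change: A[0] -4 -> 1, delta = 5
P[k] for k < 0: unchanged (A[0] not included)
P[k] for k >= 0: shift by delta = 5
  P[0] = -4 + 5 = 1
  P[1] = -10 + 5 = -5
  P[2] = -7 + 5 = -2
  P[3] = 9 + 5 = 14
  P[4] = 26 + 5 = 31
  P[5] = 41 + 5 = 46
  P[6] = 35 + 5 = 40

Answer: [1, -5, -2, 14, 31, 46, 40]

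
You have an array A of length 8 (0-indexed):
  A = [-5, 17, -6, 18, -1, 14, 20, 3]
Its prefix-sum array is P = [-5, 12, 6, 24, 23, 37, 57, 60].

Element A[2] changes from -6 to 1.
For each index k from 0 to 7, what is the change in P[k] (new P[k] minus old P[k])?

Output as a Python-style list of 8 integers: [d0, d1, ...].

Element change: A[2] -6 -> 1, delta = 7
For k < 2: P[k] unchanged, delta_P[k] = 0
For k >= 2: P[k] shifts by exactly 7
Delta array: [0, 0, 7, 7, 7, 7, 7, 7]

Answer: [0, 0, 7, 7, 7, 7, 7, 7]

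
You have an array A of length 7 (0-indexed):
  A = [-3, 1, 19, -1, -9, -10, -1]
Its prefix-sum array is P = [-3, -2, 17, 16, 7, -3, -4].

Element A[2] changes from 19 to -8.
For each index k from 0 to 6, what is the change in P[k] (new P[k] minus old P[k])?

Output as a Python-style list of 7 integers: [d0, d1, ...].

Answer: [0, 0, -27, -27, -27, -27, -27]

Derivation:
Element change: A[2] 19 -> -8, delta = -27
For k < 2: P[k] unchanged, delta_P[k] = 0
For k >= 2: P[k] shifts by exactly -27
Delta array: [0, 0, -27, -27, -27, -27, -27]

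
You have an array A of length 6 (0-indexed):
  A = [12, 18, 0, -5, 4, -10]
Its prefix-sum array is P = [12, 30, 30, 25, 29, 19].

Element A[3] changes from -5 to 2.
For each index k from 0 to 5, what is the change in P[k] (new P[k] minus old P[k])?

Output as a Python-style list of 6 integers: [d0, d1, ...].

Element change: A[3] -5 -> 2, delta = 7
For k < 3: P[k] unchanged, delta_P[k] = 0
For k >= 3: P[k] shifts by exactly 7
Delta array: [0, 0, 0, 7, 7, 7]

Answer: [0, 0, 0, 7, 7, 7]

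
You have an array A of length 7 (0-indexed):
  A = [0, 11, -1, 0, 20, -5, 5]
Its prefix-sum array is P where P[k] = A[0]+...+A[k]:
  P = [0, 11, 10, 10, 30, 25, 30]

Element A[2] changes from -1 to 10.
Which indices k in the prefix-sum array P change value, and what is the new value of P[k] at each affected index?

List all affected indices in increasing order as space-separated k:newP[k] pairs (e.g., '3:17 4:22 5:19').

P[k] = A[0] + ... + A[k]
P[k] includes A[2] iff k >= 2
Affected indices: 2, 3, ..., 6; delta = 11
  P[2]: 10 + 11 = 21
  P[3]: 10 + 11 = 21
  P[4]: 30 + 11 = 41
  P[5]: 25 + 11 = 36
  P[6]: 30 + 11 = 41

Answer: 2:21 3:21 4:41 5:36 6:41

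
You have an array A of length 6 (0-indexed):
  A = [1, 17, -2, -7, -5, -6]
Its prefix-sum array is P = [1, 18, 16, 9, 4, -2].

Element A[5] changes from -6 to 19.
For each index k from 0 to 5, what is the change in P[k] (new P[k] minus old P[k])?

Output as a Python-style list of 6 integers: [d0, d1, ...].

Answer: [0, 0, 0, 0, 0, 25]

Derivation:
Element change: A[5] -6 -> 19, delta = 25
For k < 5: P[k] unchanged, delta_P[k] = 0
For k >= 5: P[k] shifts by exactly 25
Delta array: [0, 0, 0, 0, 0, 25]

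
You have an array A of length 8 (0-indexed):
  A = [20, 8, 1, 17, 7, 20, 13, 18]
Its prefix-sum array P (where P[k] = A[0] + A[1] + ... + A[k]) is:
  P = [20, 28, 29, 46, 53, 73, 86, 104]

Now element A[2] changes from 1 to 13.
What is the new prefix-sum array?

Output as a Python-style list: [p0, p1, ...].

Answer: [20, 28, 41, 58, 65, 85, 98, 116]

Derivation:
Change: A[2] 1 -> 13, delta = 12
P[k] for k < 2: unchanged (A[2] not included)
P[k] for k >= 2: shift by delta = 12
  P[0] = 20 + 0 = 20
  P[1] = 28 + 0 = 28
  P[2] = 29 + 12 = 41
  P[3] = 46 + 12 = 58
  P[4] = 53 + 12 = 65
  P[5] = 73 + 12 = 85
  P[6] = 86 + 12 = 98
  P[7] = 104 + 12 = 116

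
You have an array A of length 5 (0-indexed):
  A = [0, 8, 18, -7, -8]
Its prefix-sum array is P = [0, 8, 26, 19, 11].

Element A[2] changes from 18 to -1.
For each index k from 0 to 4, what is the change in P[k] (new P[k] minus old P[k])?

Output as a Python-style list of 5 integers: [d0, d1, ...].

Element change: A[2] 18 -> -1, delta = -19
For k < 2: P[k] unchanged, delta_P[k] = 0
For k >= 2: P[k] shifts by exactly -19
Delta array: [0, 0, -19, -19, -19]

Answer: [0, 0, -19, -19, -19]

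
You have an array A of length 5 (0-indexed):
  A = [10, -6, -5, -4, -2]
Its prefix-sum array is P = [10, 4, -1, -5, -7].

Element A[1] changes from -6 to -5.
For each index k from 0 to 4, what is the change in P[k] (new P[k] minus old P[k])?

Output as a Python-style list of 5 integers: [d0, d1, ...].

Answer: [0, 1, 1, 1, 1]

Derivation:
Element change: A[1] -6 -> -5, delta = 1
For k < 1: P[k] unchanged, delta_P[k] = 0
For k >= 1: P[k] shifts by exactly 1
Delta array: [0, 1, 1, 1, 1]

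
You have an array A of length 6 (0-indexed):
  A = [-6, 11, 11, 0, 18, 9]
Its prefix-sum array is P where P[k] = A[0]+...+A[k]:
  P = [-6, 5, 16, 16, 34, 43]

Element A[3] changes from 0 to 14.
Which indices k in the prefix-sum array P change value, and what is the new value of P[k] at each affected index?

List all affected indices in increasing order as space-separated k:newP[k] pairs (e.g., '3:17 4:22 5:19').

Answer: 3:30 4:48 5:57

Derivation:
P[k] = A[0] + ... + A[k]
P[k] includes A[3] iff k >= 3
Affected indices: 3, 4, ..., 5; delta = 14
  P[3]: 16 + 14 = 30
  P[4]: 34 + 14 = 48
  P[5]: 43 + 14 = 57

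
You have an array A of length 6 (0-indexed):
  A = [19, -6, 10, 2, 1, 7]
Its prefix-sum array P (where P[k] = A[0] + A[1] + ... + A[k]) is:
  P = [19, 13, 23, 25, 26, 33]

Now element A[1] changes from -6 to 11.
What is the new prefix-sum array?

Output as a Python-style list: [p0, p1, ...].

Change: A[1] -6 -> 11, delta = 17
P[k] for k < 1: unchanged (A[1] not included)
P[k] for k >= 1: shift by delta = 17
  P[0] = 19 + 0 = 19
  P[1] = 13 + 17 = 30
  P[2] = 23 + 17 = 40
  P[3] = 25 + 17 = 42
  P[4] = 26 + 17 = 43
  P[5] = 33 + 17 = 50

Answer: [19, 30, 40, 42, 43, 50]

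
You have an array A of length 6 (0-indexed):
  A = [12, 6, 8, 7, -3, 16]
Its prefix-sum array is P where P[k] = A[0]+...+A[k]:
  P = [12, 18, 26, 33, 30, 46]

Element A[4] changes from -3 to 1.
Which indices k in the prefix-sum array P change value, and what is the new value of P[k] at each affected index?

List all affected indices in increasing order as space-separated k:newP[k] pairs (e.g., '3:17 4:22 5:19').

Answer: 4:34 5:50

Derivation:
P[k] = A[0] + ... + A[k]
P[k] includes A[4] iff k >= 4
Affected indices: 4, 5, ..., 5; delta = 4
  P[4]: 30 + 4 = 34
  P[5]: 46 + 4 = 50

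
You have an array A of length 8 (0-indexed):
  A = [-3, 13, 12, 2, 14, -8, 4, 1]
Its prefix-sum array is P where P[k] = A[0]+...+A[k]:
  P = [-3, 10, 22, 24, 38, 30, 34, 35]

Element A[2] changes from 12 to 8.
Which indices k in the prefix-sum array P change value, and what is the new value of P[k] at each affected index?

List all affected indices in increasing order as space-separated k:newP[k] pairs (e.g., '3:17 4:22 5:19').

P[k] = A[0] + ... + A[k]
P[k] includes A[2] iff k >= 2
Affected indices: 2, 3, ..., 7; delta = -4
  P[2]: 22 + -4 = 18
  P[3]: 24 + -4 = 20
  P[4]: 38 + -4 = 34
  P[5]: 30 + -4 = 26
  P[6]: 34 + -4 = 30
  P[7]: 35 + -4 = 31

Answer: 2:18 3:20 4:34 5:26 6:30 7:31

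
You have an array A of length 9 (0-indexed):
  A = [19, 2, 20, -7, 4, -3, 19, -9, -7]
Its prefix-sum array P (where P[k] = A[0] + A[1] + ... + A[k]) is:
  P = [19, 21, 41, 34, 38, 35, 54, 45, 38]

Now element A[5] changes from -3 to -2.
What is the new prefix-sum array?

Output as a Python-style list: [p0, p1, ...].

Change: A[5] -3 -> -2, delta = 1
P[k] for k < 5: unchanged (A[5] not included)
P[k] for k >= 5: shift by delta = 1
  P[0] = 19 + 0 = 19
  P[1] = 21 + 0 = 21
  P[2] = 41 + 0 = 41
  P[3] = 34 + 0 = 34
  P[4] = 38 + 0 = 38
  P[5] = 35 + 1 = 36
  P[6] = 54 + 1 = 55
  P[7] = 45 + 1 = 46
  P[8] = 38 + 1 = 39

Answer: [19, 21, 41, 34, 38, 36, 55, 46, 39]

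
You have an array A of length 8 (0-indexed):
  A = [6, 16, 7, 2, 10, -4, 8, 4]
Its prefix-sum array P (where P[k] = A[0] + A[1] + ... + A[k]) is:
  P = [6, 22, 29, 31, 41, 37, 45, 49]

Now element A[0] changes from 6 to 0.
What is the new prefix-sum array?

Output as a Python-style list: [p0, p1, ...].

Answer: [0, 16, 23, 25, 35, 31, 39, 43]

Derivation:
Change: A[0] 6 -> 0, delta = -6
P[k] for k < 0: unchanged (A[0] not included)
P[k] for k >= 0: shift by delta = -6
  P[0] = 6 + -6 = 0
  P[1] = 22 + -6 = 16
  P[2] = 29 + -6 = 23
  P[3] = 31 + -6 = 25
  P[4] = 41 + -6 = 35
  P[5] = 37 + -6 = 31
  P[6] = 45 + -6 = 39
  P[7] = 49 + -6 = 43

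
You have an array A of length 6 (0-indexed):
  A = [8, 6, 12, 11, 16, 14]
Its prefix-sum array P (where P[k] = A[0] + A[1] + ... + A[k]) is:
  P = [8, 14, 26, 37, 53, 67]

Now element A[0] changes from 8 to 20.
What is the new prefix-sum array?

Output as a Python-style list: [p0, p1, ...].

Answer: [20, 26, 38, 49, 65, 79]

Derivation:
Change: A[0] 8 -> 20, delta = 12
P[k] for k < 0: unchanged (A[0] not included)
P[k] for k >= 0: shift by delta = 12
  P[0] = 8 + 12 = 20
  P[1] = 14 + 12 = 26
  P[2] = 26 + 12 = 38
  P[3] = 37 + 12 = 49
  P[4] = 53 + 12 = 65
  P[5] = 67 + 12 = 79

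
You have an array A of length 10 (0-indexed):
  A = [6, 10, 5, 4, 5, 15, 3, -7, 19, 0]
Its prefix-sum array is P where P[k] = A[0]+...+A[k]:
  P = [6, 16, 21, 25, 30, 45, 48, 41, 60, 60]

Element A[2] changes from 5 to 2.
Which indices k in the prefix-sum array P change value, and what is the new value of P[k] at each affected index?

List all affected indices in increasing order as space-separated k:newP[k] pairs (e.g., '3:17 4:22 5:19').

Answer: 2:18 3:22 4:27 5:42 6:45 7:38 8:57 9:57

Derivation:
P[k] = A[0] + ... + A[k]
P[k] includes A[2] iff k >= 2
Affected indices: 2, 3, ..., 9; delta = -3
  P[2]: 21 + -3 = 18
  P[3]: 25 + -3 = 22
  P[4]: 30 + -3 = 27
  P[5]: 45 + -3 = 42
  P[6]: 48 + -3 = 45
  P[7]: 41 + -3 = 38
  P[8]: 60 + -3 = 57
  P[9]: 60 + -3 = 57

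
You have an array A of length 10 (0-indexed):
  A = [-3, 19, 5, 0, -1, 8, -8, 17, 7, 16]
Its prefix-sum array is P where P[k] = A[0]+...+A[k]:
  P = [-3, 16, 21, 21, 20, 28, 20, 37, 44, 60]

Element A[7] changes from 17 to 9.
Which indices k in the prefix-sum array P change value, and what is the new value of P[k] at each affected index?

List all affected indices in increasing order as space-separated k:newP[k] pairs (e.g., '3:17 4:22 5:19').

P[k] = A[0] + ... + A[k]
P[k] includes A[7] iff k >= 7
Affected indices: 7, 8, ..., 9; delta = -8
  P[7]: 37 + -8 = 29
  P[8]: 44 + -8 = 36
  P[9]: 60 + -8 = 52

Answer: 7:29 8:36 9:52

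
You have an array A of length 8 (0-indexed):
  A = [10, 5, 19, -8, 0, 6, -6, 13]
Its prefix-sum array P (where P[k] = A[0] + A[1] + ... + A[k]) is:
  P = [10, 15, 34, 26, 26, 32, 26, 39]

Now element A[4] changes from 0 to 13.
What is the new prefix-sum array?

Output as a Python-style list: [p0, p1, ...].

Change: A[4] 0 -> 13, delta = 13
P[k] for k < 4: unchanged (A[4] not included)
P[k] for k >= 4: shift by delta = 13
  P[0] = 10 + 0 = 10
  P[1] = 15 + 0 = 15
  P[2] = 34 + 0 = 34
  P[3] = 26 + 0 = 26
  P[4] = 26 + 13 = 39
  P[5] = 32 + 13 = 45
  P[6] = 26 + 13 = 39
  P[7] = 39 + 13 = 52

Answer: [10, 15, 34, 26, 39, 45, 39, 52]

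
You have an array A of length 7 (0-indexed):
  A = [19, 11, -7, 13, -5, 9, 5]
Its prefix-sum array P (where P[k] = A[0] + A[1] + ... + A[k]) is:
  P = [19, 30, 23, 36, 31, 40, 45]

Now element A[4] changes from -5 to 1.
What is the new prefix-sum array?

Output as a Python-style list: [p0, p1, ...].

Answer: [19, 30, 23, 36, 37, 46, 51]

Derivation:
Change: A[4] -5 -> 1, delta = 6
P[k] for k < 4: unchanged (A[4] not included)
P[k] for k >= 4: shift by delta = 6
  P[0] = 19 + 0 = 19
  P[1] = 30 + 0 = 30
  P[2] = 23 + 0 = 23
  P[3] = 36 + 0 = 36
  P[4] = 31 + 6 = 37
  P[5] = 40 + 6 = 46
  P[6] = 45 + 6 = 51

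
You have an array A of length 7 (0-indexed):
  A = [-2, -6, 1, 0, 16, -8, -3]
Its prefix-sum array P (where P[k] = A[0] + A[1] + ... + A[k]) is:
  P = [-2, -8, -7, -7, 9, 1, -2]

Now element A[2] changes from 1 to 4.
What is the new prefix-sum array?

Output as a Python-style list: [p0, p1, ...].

Answer: [-2, -8, -4, -4, 12, 4, 1]

Derivation:
Change: A[2] 1 -> 4, delta = 3
P[k] for k < 2: unchanged (A[2] not included)
P[k] for k >= 2: shift by delta = 3
  P[0] = -2 + 0 = -2
  P[1] = -8 + 0 = -8
  P[2] = -7 + 3 = -4
  P[3] = -7 + 3 = -4
  P[4] = 9 + 3 = 12
  P[5] = 1 + 3 = 4
  P[6] = -2 + 3 = 1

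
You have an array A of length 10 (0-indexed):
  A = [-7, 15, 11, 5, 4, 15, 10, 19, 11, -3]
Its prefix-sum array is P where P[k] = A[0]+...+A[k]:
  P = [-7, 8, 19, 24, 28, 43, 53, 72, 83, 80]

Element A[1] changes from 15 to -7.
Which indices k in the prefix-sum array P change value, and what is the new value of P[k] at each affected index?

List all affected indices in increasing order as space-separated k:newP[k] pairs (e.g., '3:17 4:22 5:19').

Answer: 1:-14 2:-3 3:2 4:6 5:21 6:31 7:50 8:61 9:58

Derivation:
P[k] = A[0] + ... + A[k]
P[k] includes A[1] iff k >= 1
Affected indices: 1, 2, ..., 9; delta = -22
  P[1]: 8 + -22 = -14
  P[2]: 19 + -22 = -3
  P[3]: 24 + -22 = 2
  P[4]: 28 + -22 = 6
  P[5]: 43 + -22 = 21
  P[6]: 53 + -22 = 31
  P[7]: 72 + -22 = 50
  P[8]: 83 + -22 = 61
  P[9]: 80 + -22 = 58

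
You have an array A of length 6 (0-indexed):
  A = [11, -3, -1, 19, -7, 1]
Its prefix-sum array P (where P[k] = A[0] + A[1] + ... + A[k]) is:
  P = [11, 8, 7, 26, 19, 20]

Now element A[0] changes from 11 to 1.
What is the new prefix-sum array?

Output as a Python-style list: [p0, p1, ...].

Answer: [1, -2, -3, 16, 9, 10]

Derivation:
Change: A[0] 11 -> 1, delta = -10
P[k] for k < 0: unchanged (A[0] not included)
P[k] for k >= 0: shift by delta = -10
  P[0] = 11 + -10 = 1
  P[1] = 8 + -10 = -2
  P[2] = 7 + -10 = -3
  P[3] = 26 + -10 = 16
  P[4] = 19 + -10 = 9
  P[5] = 20 + -10 = 10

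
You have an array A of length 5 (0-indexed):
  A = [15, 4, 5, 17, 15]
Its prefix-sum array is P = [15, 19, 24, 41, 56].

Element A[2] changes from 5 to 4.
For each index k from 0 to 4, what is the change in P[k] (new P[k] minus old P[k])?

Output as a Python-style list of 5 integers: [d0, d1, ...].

Element change: A[2] 5 -> 4, delta = -1
For k < 2: P[k] unchanged, delta_P[k] = 0
For k >= 2: P[k] shifts by exactly -1
Delta array: [0, 0, -1, -1, -1]

Answer: [0, 0, -1, -1, -1]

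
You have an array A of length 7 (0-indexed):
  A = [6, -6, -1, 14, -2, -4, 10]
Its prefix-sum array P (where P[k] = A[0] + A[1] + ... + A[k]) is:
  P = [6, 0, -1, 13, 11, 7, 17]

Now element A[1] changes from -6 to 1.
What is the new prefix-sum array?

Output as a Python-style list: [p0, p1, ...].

Change: A[1] -6 -> 1, delta = 7
P[k] for k < 1: unchanged (A[1] not included)
P[k] for k >= 1: shift by delta = 7
  P[0] = 6 + 0 = 6
  P[1] = 0 + 7 = 7
  P[2] = -1 + 7 = 6
  P[3] = 13 + 7 = 20
  P[4] = 11 + 7 = 18
  P[5] = 7 + 7 = 14
  P[6] = 17 + 7 = 24

Answer: [6, 7, 6, 20, 18, 14, 24]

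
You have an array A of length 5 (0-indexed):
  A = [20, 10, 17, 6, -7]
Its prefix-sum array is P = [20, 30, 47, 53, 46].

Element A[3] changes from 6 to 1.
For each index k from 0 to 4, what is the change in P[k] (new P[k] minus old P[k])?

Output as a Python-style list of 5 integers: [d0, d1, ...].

Answer: [0, 0, 0, -5, -5]

Derivation:
Element change: A[3] 6 -> 1, delta = -5
For k < 3: P[k] unchanged, delta_P[k] = 0
For k >= 3: P[k] shifts by exactly -5
Delta array: [0, 0, 0, -5, -5]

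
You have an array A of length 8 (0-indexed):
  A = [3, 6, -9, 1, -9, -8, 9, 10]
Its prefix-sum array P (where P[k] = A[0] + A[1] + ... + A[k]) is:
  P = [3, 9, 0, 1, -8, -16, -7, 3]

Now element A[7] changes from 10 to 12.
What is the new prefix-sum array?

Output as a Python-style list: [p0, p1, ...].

Change: A[7] 10 -> 12, delta = 2
P[k] for k < 7: unchanged (A[7] not included)
P[k] for k >= 7: shift by delta = 2
  P[0] = 3 + 0 = 3
  P[1] = 9 + 0 = 9
  P[2] = 0 + 0 = 0
  P[3] = 1 + 0 = 1
  P[4] = -8 + 0 = -8
  P[5] = -16 + 0 = -16
  P[6] = -7 + 0 = -7
  P[7] = 3 + 2 = 5

Answer: [3, 9, 0, 1, -8, -16, -7, 5]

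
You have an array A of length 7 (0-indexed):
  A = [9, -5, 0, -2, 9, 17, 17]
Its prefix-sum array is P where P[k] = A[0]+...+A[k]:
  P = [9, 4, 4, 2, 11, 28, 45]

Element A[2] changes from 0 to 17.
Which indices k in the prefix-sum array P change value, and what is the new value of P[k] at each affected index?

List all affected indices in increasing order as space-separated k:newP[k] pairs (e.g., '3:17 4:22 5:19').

P[k] = A[0] + ... + A[k]
P[k] includes A[2] iff k >= 2
Affected indices: 2, 3, ..., 6; delta = 17
  P[2]: 4 + 17 = 21
  P[3]: 2 + 17 = 19
  P[4]: 11 + 17 = 28
  P[5]: 28 + 17 = 45
  P[6]: 45 + 17 = 62

Answer: 2:21 3:19 4:28 5:45 6:62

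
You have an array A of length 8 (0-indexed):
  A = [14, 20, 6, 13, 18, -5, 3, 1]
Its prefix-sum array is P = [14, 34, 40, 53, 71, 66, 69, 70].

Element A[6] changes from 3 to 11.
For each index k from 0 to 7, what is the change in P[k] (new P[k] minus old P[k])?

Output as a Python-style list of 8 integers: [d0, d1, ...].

Answer: [0, 0, 0, 0, 0, 0, 8, 8]

Derivation:
Element change: A[6] 3 -> 11, delta = 8
For k < 6: P[k] unchanged, delta_P[k] = 0
For k >= 6: P[k] shifts by exactly 8
Delta array: [0, 0, 0, 0, 0, 0, 8, 8]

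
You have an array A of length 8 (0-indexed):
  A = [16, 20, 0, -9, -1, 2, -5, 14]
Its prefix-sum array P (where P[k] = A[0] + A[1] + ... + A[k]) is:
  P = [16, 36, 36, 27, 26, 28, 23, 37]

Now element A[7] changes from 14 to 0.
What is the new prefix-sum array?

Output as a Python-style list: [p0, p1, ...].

Answer: [16, 36, 36, 27, 26, 28, 23, 23]

Derivation:
Change: A[7] 14 -> 0, delta = -14
P[k] for k < 7: unchanged (A[7] not included)
P[k] for k >= 7: shift by delta = -14
  P[0] = 16 + 0 = 16
  P[1] = 36 + 0 = 36
  P[2] = 36 + 0 = 36
  P[3] = 27 + 0 = 27
  P[4] = 26 + 0 = 26
  P[5] = 28 + 0 = 28
  P[6] = 23 + 0 = 23
  P[7] = 37 + -14 = 23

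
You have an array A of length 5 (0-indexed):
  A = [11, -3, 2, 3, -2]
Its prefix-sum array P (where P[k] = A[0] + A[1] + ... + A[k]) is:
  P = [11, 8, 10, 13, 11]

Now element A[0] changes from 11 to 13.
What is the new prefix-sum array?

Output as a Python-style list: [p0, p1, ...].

Answer: [13, 10, 12, 15, 13]

Derivation:
Change: A[0] 11 -> 13, delta = 2
P[k] for k < 0: unchanged (A[0] not included)
P[k] for k >= 0: shift by delta = 2
  P[0] = 11 + 2 = 13
  P[1] = 8 + 2 = 10
  P[2] = 10 + 2 = 12
  P[3] = 13 + 2 = 15
  P[4] = 11 + 2 = 13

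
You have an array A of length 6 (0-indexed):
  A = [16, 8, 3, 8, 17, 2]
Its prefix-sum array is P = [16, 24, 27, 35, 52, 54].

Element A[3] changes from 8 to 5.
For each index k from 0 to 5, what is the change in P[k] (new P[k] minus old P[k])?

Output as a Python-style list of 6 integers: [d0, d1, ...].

Element change: A[3] 8 -> 5, delta = -3
For k < 3: P[k] unchanged, delta_P[k] = 0
For k >= 3: P[k] shifts by exactly -3
Delta array: [0, 0, 0, -3, -3, -3]

Answer: [0, 0, 0, -3, -3, -3]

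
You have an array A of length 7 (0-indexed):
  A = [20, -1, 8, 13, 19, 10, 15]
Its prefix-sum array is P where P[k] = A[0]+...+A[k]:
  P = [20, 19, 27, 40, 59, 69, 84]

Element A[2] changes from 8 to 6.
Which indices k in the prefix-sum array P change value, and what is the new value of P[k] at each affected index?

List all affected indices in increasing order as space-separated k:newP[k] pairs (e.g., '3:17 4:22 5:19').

P[k] = A[0] + ... + A[k]
P[k] includes A[2] iff k >= 2
Affected indices: 2, 3, ..., 6; delta = -2
  P[2]: 27 + -2 = 25
  P[3]: 40 + -2 = 38
  P[4]: 59 + -2 = 57
  P[5]: 69 + -2 = 67
  P[6]: 84 + -2 = 82

Answer: 2:25 3:38 4:57 5:67 6:82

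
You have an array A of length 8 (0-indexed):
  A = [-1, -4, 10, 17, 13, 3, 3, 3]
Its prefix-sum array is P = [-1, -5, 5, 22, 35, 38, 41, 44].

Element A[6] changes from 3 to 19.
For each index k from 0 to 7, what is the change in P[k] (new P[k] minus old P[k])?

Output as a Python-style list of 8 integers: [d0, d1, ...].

Answer: [0, 0, 0, 0, 0, 0, 16, 16]

Derivation:
Element change: A[6] 3 -> 19, delta = 16
For k < 6: P[k] unchanged, delta_P[k] = 0
For k >= 6: P[k] shifts by exactly 16
Delta array: [0, 0, 0, 0, 0, 0, 16, 16]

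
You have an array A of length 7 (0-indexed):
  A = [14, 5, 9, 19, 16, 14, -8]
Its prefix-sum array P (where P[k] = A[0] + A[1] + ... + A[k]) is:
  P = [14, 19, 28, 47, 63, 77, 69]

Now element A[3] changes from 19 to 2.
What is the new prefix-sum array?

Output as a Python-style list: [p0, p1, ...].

Change: A[3] 19 -> 2, delta = -17
P[k] for k < 3: unchanged (A[3] not included)
P[k] for k >= 3: shift by delta = -17
  P[0] = 14 + 0 = 14
  P[1] = 19 + 0 = 19
  P[2] = 28 + 0 = 28
  P[3] = 47 + -17 = 30
  P[4] = 63 + -17 = 46
  P[5] = 77 + -17 = 60
  P[6] = 69 + -17 = 52

Answer: [14, 19, 28, 30, 46, 60, 52]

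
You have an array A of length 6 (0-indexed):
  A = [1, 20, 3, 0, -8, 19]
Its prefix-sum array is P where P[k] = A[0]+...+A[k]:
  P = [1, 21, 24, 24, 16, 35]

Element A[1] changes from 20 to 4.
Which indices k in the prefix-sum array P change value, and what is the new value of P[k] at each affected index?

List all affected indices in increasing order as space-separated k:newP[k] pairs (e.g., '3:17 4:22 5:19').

Answer: 1:5 2:8 3:8 4:0 5:19

Derivation:
P[k] = A[0] + ... + A[k]
P[k] includes A[1] iff k >= 1
Affected indices: 1, 2, ..., 5; delta = -16
  P[1]: 21 + -16 = 5
  P[2]: 24 + -16 = 8
  P[3]: 24 + -16 = 8
  P[4]: 16 + -16 = 0
  P[5]: 35 + -16 = 19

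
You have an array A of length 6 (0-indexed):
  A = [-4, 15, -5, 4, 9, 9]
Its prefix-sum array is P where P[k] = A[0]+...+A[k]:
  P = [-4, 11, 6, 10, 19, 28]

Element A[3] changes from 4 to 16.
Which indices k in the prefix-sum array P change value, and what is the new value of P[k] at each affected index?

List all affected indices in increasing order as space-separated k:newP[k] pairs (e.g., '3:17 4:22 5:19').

Answer: 3:22 4:31 5:40

Derivation:
P[k] = A[0] + ... + A[k]
P[k] includes A[3] iff k >= 3
Affected indices: 3, 4, ..., 5; delta = 12
  P[3]: 10 + 12 = 22
  P[4]: 19 + 12 = 31
  P[5]: 28 + 12 = 40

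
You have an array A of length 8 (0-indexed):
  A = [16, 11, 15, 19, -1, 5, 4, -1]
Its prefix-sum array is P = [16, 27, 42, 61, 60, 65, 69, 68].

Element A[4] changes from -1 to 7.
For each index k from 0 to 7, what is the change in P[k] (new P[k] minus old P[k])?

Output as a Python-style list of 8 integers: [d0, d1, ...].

Element change: A[4] -1 -> 7, delta = 8
For k < 4: P[k] unchanged, delta_P[k] = 0
For k >= 4: P[k] shifts by exactly 8
Delta array: [0, 0, 0, 0, 8, 8, 8, 8]

Answer: [0, 0, 0, 0, 8, 8, 8, 8]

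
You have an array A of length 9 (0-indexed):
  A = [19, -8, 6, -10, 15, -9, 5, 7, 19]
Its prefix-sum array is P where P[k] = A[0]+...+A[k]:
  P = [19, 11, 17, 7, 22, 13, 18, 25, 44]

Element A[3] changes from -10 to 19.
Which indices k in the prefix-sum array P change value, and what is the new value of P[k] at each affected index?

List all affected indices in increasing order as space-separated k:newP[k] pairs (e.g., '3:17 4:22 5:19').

P[k] = A[0] + ... + A[k]
P[k] includes A[3] iff k >= 3
Affected indices: 3, 4, ..., 8; delta = 29
  P[3]: 7 + 29 = 36
  P[4]: 22 + 29 = 51
  P[5]: 13 + 29 = 42
  P[6]: 18 + 29 = 47
  P[7]: 25 + 29 = 54
  P[8]: 44 + 29 = 73

Answer: 3:36 4:51 5:42 6:47 7:54 8:73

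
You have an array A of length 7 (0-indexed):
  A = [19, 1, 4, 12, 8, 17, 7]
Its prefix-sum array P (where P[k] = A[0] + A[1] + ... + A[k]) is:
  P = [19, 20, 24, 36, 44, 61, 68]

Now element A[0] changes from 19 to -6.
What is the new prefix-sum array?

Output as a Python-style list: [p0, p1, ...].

Change: A[0] 19 -> -6, delta = -25
P[k] for k < 0: unchanged (A[0] not included)
P[k] for k >= 0: shift by delta = -25
  P[0] = 19 + -25 = -6
  P[1] = 20 + -25 = -5
  P[2] = 24 + -25 = -1
  P[3] = 36 + -25 = 11
  P[4] = 44 + -25 = 19
  P[5] = 61 + -25 = 36
  P[6] = 68 + -25 = 43

Answer: [-6, -5, -1, 11, 19, 36, 43]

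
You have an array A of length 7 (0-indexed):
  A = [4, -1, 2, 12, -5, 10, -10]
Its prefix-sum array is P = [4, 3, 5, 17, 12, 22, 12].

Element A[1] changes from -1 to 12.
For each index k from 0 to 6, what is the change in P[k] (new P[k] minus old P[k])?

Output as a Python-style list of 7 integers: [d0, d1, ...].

Answer: [0, 13, 13, 13, 13, 13, 13]

Derivation:
Element change: A[1] -1 -> 12, delta = 13
For k < 1: P[k] unchanged, delta_P[k] = 0
For k >= 1: P[k] shifts by exactly 13
Delta array: [0, 13, 13, 13, 13, 13, 13]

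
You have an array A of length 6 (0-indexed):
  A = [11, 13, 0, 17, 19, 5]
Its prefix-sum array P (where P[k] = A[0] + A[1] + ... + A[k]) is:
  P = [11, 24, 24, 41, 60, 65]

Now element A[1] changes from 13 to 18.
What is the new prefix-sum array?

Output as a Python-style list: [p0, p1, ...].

Change: A[1] 13 -> 18, delta = 5
P[k] for k < 1: unchanged (A[1] not included)
P[k] for k >= 1: shift by delta = 5
  P[0] = 11 + 0 = 11
  P[1] = 24 + 5 = 29
  P[2] = 24 + 5 = 29
  P[3] = 41 + 5 = 46
  P[4] = 60 + 5 = 65
  P[5] = 65 + 5 = 70

Answer: [11, 29, 29, 46, 65, 70]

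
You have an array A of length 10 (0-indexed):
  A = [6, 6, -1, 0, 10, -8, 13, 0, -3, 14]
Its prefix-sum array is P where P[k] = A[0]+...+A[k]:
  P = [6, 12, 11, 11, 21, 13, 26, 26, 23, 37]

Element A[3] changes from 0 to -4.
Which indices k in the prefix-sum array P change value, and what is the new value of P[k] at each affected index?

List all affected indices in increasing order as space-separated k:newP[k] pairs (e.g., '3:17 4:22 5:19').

P[k] = A[0] + ... + A[k]
P[k] includes A[3] iff k >= 3
Affected indices: 3, 4, ..., 9; delta = -4
  P[3]: 11 + -4 = 7
  P[4]: 21 + -4 = 17
  P[5]: 13 + -4 = 9
  P[6]: 26 + -4 = 22
  P[7]: 26 + -4 = 22
  P[8]: 23 + -4 = 19
  P[9]: 37 + -4 = 33

Answer: 3:7 4:17 5:9 6:22 7:22 8:19 9:33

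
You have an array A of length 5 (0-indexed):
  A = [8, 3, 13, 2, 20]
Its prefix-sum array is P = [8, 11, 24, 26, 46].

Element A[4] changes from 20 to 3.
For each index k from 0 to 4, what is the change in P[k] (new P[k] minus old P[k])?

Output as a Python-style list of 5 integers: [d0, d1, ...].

Element change: A[4] 20 -> 3, delta = -17
For k < 4: P[k] unchanged, delta_P[k] = 0
For k >= 4: P[k] shifts by exactly -17
Delta array: [0, 0, 0, 0, -17]

Answer: [0, 0, 0, 0, -17]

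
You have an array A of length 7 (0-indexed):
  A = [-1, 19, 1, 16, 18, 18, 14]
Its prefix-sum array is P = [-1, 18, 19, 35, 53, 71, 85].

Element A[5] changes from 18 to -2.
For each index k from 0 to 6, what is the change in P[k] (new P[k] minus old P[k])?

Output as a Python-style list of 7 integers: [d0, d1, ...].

Answer: [0, 0, 0, 0, 0, -20, -20]

Derivation:
Element change: A[5] 18 -> -2, delta = -20
For k < 5: P[k] unchanged, delta_P[k] = 0
For k >= 5: P[k] shifts by exactly -20
Delta array: [0, 0, 0, 0, 0, -20, -20]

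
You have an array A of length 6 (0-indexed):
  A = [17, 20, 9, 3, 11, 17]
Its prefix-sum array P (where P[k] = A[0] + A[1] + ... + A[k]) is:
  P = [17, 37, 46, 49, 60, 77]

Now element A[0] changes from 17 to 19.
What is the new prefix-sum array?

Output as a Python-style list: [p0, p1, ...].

Change: A[0] 17 -> 19, delta = 2
P[k] for k < 0: unchanged (A[0] not included)
P[k] for k >= 0: shift by delta = 2
  P[0] = 17 + 2 = 19
  P[1] = 37 + 2 = 39
  P[2] = 46 + 2 = 48
  P[3] = 49 + 2 = 51
  P[4] = 60 + 2 = 62
  P[5] = 77 + 2 = 79

Answer: [19, 39, 48, 51, 62, 79]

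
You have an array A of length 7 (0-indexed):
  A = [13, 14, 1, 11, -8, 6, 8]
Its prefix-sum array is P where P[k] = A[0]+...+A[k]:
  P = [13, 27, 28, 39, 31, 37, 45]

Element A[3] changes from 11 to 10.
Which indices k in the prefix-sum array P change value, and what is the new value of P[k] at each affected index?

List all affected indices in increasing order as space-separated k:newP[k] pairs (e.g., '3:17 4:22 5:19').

Answer: 3:38 4:30 5:36 6:44

Derivation:
P[k] = A[0] + ... + A[k]
P[k] includes A[3] iff k >= 3
Affected indices: 3, 4, ..., 6; delta = -1
  P[3]: 39 + -1 = 38
  P[4]: 31 + -1 = 30
  P[5]: 37 + -1 = 36
  P[6]: 45 + -1 = 44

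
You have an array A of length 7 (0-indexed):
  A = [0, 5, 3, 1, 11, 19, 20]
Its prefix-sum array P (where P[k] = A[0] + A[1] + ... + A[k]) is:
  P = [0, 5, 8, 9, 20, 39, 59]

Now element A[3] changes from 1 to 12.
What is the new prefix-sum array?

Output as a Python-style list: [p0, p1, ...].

Answer: [0, 5, 8, 20, 31, 50, 70]

Derivation:
Change: A[3] 1 -> 12, delta = 11
P[k] for k < 3: unchanged (A[3] not included)
P[k] for k >= 3: shift by delta = 11
  P[0] = 0 + 0 = 0
  P[1] = 5 + 0 = 5
  P[2] = 8 + 0 = 8
  P[3] = 9 + 11 = 20
  P[4] = 20 + 11 = 31
  P[5] = 39 + 11 = 50
  P[6] = 59 + 11 = 70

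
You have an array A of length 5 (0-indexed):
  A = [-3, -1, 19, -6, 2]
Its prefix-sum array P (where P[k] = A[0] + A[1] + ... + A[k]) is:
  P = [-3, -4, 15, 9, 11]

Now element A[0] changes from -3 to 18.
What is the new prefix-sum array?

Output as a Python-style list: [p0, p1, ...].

Change: A[0] -3 -> 18, delta = 21
P[k] for k < 0: unchanged (A[0] not included)
P[k] for k >= 0: shift by delta = 21
  P[0] = -3 + 21 = 18
  P[1] = -4 + 21 = 17
  P[2] = 15 + 21 = 36
  P[3] = 9 + 21 = 30
  P[4] = 11 + 21 = 32

Answer: [18, 17, 36, 30, 32]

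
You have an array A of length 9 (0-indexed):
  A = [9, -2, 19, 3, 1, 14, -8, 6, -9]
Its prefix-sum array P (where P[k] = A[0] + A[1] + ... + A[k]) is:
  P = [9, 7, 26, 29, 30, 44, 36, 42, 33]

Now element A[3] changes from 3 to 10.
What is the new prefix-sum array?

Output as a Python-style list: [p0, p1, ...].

Change: A[3] 3 -> 10, delta = 7
P[k] for k < 3: unchanged (A[3] not included)
P[k] for k >= 3: shift by delta = 7
  P[0] = 9 + 0 = 9
  P[1] = 7 + 0 = 7
  P[2] = 26 + 0 = 26
  P[3] = 29 + 7 = 36
  P[4] = 30 + 7 = 37
  P[5] = 44 + 7 = 51
  P[6] = 36 + 7 = 43
  P[7] = 42 + 7 = 49
  P[8] = 33 + 7 = 40

Answer: [9, 7, 26, 36, 37, 51, 43, 49, 40]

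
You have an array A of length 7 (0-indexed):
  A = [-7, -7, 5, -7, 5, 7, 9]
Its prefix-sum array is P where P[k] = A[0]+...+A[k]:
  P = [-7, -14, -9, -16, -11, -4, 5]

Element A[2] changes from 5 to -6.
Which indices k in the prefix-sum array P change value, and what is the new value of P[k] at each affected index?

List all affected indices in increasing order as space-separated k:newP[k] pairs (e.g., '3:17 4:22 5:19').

P[k] = A[0] + ... + A[k]
P[k] includes A[2] iff k >= 2
Affected indices: 2, 3, ..., 6; delta = -11
  P[2]: -9 + -11 = -20
  P[3]: -16 + -11 = -27
  P[4]: -11 + -11 = -22
  P[5]: -4 + -11 = -15
  P[6]: 5 + -11 = -6

Answer: 2:-20 3:-27 4:-22 5:-15 6:-6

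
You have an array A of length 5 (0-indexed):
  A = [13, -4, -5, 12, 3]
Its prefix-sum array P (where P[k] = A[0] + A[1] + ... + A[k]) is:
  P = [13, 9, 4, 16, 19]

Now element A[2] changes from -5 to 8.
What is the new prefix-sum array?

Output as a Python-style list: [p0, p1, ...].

Answer: [13, 9, 17, 29, 32]

Derivation:
Change: A[2] -5 -> 8, delta = 13
P[k] for k < 2: unchanged (A[2] not included)
P[k] for k >= 2: shift by delta = 13
  P[0] = 13 + 0 = 13
  P[1] = 9 + 0 = 9
  P[2] = 4 + 13 = 17
  P[3] = 16 + 13 = 29
  P[4] = 19 + 13 = 32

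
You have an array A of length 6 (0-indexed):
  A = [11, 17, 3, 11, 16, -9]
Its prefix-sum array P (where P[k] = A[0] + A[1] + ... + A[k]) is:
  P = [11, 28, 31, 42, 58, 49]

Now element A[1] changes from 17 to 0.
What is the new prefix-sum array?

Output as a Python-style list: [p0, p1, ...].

Answer: [11, 11, 14, 25, 41, 32]

Derivation:
Change: A[1] 17 -> 0, delta = -17
P[k] for k < 1: unchanged (A[1] not included)
P[k] for k >= 1: shift by delta = -17
  P[0] = 11 + 0 = 11
  P[1] = 28 + -17 = 11
  P[2] = 31 + -17 = 14
  P[3] = 42 + -17 = 25
  P[4] = 58 + -17 = 41
  P[5] = 49 + -17 = 32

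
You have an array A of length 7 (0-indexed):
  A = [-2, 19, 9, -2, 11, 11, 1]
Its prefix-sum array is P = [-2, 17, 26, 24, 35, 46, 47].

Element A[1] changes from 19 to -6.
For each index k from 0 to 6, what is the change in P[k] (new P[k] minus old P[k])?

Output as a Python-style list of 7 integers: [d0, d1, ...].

Answer: [0, -25, -25, -25, -25, -25, -25]

Derivation:
Element change: A[1] 19 -> -6, delta = -25
For k < 1: P[k] unchanged, delta_P[k] = 0
For k >= 1: P[k] shifts by exactly -25
Delta array: [0, -25, -25, -25, -25, -25, -25]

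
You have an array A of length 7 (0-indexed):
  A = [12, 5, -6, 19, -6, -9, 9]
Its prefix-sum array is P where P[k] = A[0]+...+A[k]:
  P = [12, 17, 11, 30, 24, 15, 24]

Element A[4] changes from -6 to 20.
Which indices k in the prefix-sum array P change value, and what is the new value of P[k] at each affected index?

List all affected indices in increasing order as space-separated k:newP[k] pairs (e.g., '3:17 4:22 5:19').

P[k] = A[0] + ... + A[k]
P[k] includes A[4] iff k >= 4
Affected indices: 4, 5, ..., 6; delta = 26
  P[4]: 24 + 26 = 50
  P[5]: 15 + 26 = 41
  P[6]: 24 + 26 = 50

Answer: 4:50 5:41 6:50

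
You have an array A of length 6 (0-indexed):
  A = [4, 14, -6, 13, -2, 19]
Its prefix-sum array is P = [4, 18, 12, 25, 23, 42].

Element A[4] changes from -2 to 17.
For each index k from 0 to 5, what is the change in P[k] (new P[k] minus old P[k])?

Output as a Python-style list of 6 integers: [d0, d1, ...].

Element change: A[4] -2 -> 17, delta = 19
For k < 4: P[k] unchanged, delta_P[k] = 0
For k >= 4: P[k] shifts by exactly 19
Delta array: [0, 0, 0, 0, 19, 19]

Answer: [0, 0, 0, 0, 19, 19]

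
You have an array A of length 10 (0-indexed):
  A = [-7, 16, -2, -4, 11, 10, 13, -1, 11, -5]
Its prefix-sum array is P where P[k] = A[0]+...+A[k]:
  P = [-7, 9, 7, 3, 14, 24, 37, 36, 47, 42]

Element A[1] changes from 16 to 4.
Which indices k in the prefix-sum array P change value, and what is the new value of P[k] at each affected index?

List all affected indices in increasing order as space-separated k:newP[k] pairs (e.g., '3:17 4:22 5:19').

P[k] = A[0] + ... + A[k]
P[k] includes A[1] iff k >= 1
Affected indices: 1, 2, ..., 9; delta = -12
  P[1]: 9 + -12 = -3
  P[2]: 7 + -12 = -5
  P[3]: 3 + -12 = -9
  P[4]: 14 + -12 = 2
  P[5]: 24 + -12 = 12
  P[6]: 37 + -12 = 25
  P[7]: 36 + -12 = 24
  P[8]: 47 + -12 = 35
  P[9]: 42 + -12 = 30

Answer: 1:-3 2:-5 3:-9 4:2 5:12 6:25 7:24 8:35 9:30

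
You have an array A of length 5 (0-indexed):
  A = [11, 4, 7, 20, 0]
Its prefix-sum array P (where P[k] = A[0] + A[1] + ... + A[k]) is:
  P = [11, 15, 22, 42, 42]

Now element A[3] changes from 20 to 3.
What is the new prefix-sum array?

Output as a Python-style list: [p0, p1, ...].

Change: A[3] 20 -> 3, delta = -17
P[k] for k < 3: unchanged (A[3] not included)
P[k] for k >= 3: shift by delta = -17
  P[0] = 11 + 0 = 11
  P[1] = 15 + 0 = 15
  P[2] = 22 + 0 = 22
  P[3] = 42 + -17 = 25
  P[4] = 42 + -17 = 25

Answer: [11, 15, 22, 25, 25]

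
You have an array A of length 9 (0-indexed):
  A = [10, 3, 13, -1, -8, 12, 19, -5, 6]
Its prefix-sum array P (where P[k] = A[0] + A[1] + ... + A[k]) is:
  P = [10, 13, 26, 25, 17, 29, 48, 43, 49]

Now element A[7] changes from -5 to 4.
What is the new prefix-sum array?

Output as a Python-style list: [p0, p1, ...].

Answer: [10, 13, 26, 25, 17, 29, 48, 52, 58]

Derivation:
Change: A[7] -5 -> 4, delta = 9
P[k] for k < 7: unchanged (A[7] not included)
P[k] for k >= 7: shift by delta = 9
  P[0] = 10 + 0 = 10
  P[1] = 13 + 0 = 13
  P[2] = 26 + 0 = 26
  P[3] = 25 + 0 = 25
  P[4] = 17 + 0 = 17
  P[5] = 29 + 0 = 29
  P[6] = 48 + 0 = 48
  P[7] = 43 + 9 = 52
  P[8] = 49 + 9 = 58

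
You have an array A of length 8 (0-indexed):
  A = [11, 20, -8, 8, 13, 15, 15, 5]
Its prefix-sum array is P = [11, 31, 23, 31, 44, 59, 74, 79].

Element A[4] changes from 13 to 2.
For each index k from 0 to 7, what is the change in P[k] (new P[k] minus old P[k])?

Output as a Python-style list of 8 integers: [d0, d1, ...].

Answer: [0, 0, 0, 0, -11, -11, -11, -11]

Derivation:
Element change: A[4] 13 -> 2, delta = -11
For k < 4: P[k] unchanged, delta_P[k] = 0
For k >= 4: P[k] shifts by exactly -11
Delta array: [0, 0, 0, 0, -11, -11, -11, -11]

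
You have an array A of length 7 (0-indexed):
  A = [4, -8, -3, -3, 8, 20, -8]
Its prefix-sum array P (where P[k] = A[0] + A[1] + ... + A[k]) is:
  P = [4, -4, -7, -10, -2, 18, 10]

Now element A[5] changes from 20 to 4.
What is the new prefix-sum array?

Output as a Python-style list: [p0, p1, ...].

Change: A[5] 20 -> 4, delta = -16
P[k] for k < 5: unchanged (A[5] not included)
P[k] for k >= 5: shift by delta = -16
  P[0] = 4 + 0 = 4
  P[1] = -4 + 0 = -4
  P[2] = -7 + 0 = -7
  P[3] = -10 + 0 = -10
  P[4] = -2 + 0 = -2
  P[5] = 18 + -16 = 2
  P[6] = 10 + -16 = -6

Answer: [4, -4, -7, -10, -2, 2, -6]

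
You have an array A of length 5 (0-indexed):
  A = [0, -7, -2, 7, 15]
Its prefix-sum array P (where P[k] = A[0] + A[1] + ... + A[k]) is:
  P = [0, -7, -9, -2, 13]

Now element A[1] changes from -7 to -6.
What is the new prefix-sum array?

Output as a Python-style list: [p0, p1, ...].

Answer: [0, -6, -8, -1, 14]

Derivation:
Change: A[1] -7 -> -6, delta = 1
P[k] for k < 1: unchanged (A[1] not included)
P[k] for k >= 1: shift by delta = 1
  P[0] = 0 + 0 = 0
  P[1] = -7 + 1 = -6
  P[2] = -9 + 1 = -8
  P[3] = -2 + 1 = -1
  P[4] = 13 + 1 = 14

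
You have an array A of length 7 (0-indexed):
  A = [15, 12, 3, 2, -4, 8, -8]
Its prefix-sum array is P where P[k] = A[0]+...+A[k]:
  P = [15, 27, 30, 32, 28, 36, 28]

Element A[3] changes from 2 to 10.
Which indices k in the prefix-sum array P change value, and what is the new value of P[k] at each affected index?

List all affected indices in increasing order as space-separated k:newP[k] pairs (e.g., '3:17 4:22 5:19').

P[k] = A[0] + ... + A[k]
P[k] includes A[3] iff k >= 3
Affected indices: 3, 4, ..., 6; delta = 8
  P[3]: 32 + 8 = 40
  P[4]: 28 + 8 = 36
  P[5]: 36 + 8 = 44
  P[6]: 28 + 8 = 36

Answer: 3:40 4:36 5:44 6:36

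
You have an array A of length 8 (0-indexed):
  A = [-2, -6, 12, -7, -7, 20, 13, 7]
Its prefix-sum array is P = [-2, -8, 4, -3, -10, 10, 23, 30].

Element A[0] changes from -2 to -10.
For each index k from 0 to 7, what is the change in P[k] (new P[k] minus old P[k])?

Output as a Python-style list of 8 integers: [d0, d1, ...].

Answer: [-8, -8, -8, -8, -8, -8, -8, -8]

Derivation:
Element change: A[0] -2 -> -10, delta = -8
For k < 0: P[k] unchanged, delta_P[k] = 0
For k >= 0: P[k] shifts by exactly -8
Delta array: [-8, -8, -8, -8, -8, -8, -8, -8]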